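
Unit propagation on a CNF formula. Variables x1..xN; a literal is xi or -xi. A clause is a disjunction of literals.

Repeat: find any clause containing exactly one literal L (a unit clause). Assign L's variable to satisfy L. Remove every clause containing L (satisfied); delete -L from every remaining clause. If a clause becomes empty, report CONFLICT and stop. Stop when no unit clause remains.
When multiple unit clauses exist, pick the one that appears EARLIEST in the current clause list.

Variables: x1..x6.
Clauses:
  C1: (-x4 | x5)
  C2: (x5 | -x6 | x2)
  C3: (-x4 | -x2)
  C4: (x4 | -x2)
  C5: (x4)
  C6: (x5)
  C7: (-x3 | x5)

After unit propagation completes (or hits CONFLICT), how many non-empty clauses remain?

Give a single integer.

Answer: 0

Derivation:
unit clause [4] forces x4=T; simplify:
  drop -4 from [-4, 5] -> [5]
  drop -4 from [-4, -2] -> [-2]
  satisfied 2 clause(s); 5 remain; assigned so far: [4]
unit clause [5] forces x5=T; simplify:
  satisfied 4 clause(s); 1 remain; assigned so far: [4, 5]
unit clause [-2] forces x2=F; simplify:
  satisfied 1 clause(s); 0 remain; assigned so far: [2, 4, 5]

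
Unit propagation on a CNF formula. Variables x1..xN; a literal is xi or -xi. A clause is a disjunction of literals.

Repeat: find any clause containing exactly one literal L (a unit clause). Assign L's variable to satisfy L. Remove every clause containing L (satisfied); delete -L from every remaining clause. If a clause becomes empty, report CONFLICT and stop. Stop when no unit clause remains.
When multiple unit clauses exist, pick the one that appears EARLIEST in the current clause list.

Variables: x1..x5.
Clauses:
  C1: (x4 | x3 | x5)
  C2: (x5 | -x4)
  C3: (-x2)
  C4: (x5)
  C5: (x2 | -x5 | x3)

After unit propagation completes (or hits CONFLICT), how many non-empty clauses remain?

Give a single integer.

Answer: 0

Derivation:
unit clause [-2] forces x2=F; simplify:
  drop 2 from [2, -5, 3] -> [-5, 3]
  satisfied 1 clause(s); 4 remain; assigned so far: [2]
unit clause [5] forces x5=T; simplify:
  drop -5 from [-5, 3] -> [3]
  satisfied 3 clause(s); 1 remain; assigned so far: [2, 5]
unit clause [3] forces x3=T; simplify:
  satisfied 1 clause(s); 0 remain; assigned so far: [2, 3, 5]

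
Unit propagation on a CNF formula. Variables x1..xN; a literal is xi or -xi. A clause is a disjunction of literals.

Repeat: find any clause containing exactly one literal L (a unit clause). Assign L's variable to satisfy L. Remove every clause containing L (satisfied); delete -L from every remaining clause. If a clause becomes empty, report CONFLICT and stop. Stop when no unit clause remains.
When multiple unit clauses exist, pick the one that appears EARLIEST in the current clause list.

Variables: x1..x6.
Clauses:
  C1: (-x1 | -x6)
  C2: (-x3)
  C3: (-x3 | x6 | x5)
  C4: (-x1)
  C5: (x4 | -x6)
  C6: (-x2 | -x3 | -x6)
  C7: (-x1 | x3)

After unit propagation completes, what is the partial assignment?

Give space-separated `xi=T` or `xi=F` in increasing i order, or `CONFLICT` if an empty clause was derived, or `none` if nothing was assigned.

Answer: x1=F x3=F

Derivation:
unit clause [-3] forces x3=F; simplify:
  drop 3 from [-1, 3] -> [-1]
  satisfied 3 clause(s); 4 remain; assigned so far: [3]
unit clause [-1] forces x1=F; simplify:
  satisfied 3 clause(s); 1 remain; assigned so far: [1, 3]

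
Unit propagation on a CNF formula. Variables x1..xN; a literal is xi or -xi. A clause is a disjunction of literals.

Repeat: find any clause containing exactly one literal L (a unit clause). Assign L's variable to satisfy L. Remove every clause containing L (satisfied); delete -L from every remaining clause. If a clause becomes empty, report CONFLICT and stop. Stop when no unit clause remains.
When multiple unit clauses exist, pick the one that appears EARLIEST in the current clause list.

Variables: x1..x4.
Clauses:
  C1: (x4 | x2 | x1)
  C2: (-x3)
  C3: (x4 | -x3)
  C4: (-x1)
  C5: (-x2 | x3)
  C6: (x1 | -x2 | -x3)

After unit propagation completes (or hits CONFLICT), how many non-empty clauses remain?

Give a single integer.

unit clause [-3] forces x3=F; simplify:
  drop 3 from [-2, 3] -> [-2]
  satisfied 3 clause(s); 3 remain; assigned so far: [3]
unit clause [-1] forces x1=F; simplify:
  drop 1 from [4, 2, 1] -> [4, 2]
  satisfied 1 clause(s); 2 remain; assigned so far: [1, 3]
unit clause [-2] forces x2=F; simplify:
  drop 2 from [4, 2] -> [4]
  satisfied 1 clause(s); 1 remain; assigned so far: [1, 2, 3]
unit clause [4] forces x4=T; simplify:
  satisfied 1 clause(s); 0 remain; assigned so far: [1, 2, 3, 4]

Answer: 0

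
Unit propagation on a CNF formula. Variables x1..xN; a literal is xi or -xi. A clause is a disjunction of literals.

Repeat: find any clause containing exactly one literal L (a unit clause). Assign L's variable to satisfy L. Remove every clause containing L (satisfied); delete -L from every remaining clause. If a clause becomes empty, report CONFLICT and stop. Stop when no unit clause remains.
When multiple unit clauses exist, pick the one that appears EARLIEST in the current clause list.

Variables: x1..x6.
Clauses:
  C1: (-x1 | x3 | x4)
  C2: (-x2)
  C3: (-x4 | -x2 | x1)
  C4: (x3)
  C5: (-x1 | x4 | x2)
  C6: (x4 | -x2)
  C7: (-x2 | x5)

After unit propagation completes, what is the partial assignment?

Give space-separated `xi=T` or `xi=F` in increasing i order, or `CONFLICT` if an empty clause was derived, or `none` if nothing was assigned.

Answer: x2=F x3=T

Derivation:
unit clause [-2] forces x2=F; simplify:
  drop 2 from [-1, 4, 2] -> [-1, 4]
  satisfied 4 clause(s); 3 remain; assigned so far: [2]
unit clause [3] forces x3=T; simplify:
  satisfied 2 clause(s); 1 remain; assigned so far: [2, 3]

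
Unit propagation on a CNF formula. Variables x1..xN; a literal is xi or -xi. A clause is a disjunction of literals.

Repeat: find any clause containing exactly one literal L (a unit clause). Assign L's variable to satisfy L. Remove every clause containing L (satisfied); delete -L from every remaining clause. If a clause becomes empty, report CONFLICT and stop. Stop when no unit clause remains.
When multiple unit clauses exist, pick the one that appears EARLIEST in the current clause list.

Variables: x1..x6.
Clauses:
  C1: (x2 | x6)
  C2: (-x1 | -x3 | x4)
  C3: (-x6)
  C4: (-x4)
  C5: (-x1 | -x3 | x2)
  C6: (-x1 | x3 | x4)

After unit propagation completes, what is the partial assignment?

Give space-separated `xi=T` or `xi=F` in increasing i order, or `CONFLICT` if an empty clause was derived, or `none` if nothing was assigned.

Answer: x2=T x4=F x6=F

Derivation:
unit clause [-6] forces x6=F; simplify:
  drop 6 from [2, 6] -> [2]
  satisfied 1 clause(s); 5 remain; assigned so far: [6]
unit clause [2] forces x2=T; simplify:
  satisfied 2 clause(s); 3 remain; assigned so far: [2, 6]
unit clause [-4] forces x4=F; simplify:
  drop 4 from [-1, -3, 4] -> [-1, -3]
  drop 4 from [-1, 3, 4] -> [-1, 3]
  satisfied 1 clause(s); 2 remain; assigned so far: [2, 4, 6]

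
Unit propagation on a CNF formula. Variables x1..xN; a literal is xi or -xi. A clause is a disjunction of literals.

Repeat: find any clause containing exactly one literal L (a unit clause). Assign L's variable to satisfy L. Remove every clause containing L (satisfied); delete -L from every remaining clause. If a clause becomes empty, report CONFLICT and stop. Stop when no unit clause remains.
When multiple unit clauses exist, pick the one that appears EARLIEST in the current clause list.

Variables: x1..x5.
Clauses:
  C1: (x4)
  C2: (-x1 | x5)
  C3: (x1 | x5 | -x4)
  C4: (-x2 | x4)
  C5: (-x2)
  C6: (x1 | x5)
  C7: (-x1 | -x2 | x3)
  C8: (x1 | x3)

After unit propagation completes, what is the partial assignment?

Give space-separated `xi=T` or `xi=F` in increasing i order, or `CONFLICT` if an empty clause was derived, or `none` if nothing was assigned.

unit clause [4] forces x4=T; simplify:
  drop -4 from [1, 5, -4] -> [1, 5]
  satisfied 2 clause(s); 6 remain; assigned so far: [4]
unit clause [-2] forces x2=F; simplify:
  satisfied 2 clause(s); 4 remain; assigned so far: [2, 4]

Answer: x2=F x4=T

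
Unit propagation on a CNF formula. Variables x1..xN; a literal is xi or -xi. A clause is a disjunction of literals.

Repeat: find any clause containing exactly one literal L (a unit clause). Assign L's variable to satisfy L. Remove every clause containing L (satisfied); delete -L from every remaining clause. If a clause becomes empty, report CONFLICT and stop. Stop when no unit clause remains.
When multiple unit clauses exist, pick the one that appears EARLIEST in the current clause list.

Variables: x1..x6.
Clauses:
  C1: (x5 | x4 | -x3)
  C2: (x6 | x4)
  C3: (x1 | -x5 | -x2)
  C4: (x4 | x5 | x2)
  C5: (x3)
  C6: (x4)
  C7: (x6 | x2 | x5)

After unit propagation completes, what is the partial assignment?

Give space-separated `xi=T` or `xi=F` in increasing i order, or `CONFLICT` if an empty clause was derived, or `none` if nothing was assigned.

Answer: x3=T x4=T

Derivation:
unit clause [3] forces x3=T; simplify:
  drop -3 from [5, 4, -3] -> [5, 4]
  satisfied 1 clause(s); 6 remain; assigned so far: [3]
unit clause [4] forces x4=T; simplify:
  satisfied 4 clause(s); 2 remain; assigned so far: [3, 4]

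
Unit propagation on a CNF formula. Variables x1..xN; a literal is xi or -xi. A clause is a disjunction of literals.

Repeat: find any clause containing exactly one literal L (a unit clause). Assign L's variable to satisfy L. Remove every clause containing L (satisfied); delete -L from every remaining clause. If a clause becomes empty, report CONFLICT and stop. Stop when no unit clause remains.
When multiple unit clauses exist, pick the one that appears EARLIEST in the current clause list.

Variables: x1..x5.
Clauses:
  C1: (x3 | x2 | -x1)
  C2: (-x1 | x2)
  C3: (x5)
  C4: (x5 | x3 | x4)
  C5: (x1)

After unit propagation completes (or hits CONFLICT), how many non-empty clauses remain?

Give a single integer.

unit clause [5] forces x5=T; simplify:
  satisfied 2 clause(s); 3 remain; assigned so far: [5]
unit clause [1] forces x1=T; simplify:
  drop -1 from [3, 2, -1] -> [3, 2]
  drop -1 from [-1, 2] -> [2]
  satisfied 1 clause(s); 2 remain; assigned so far: [1, 5]
unit clause [2] forces x2=T; simplify:
  satisfied 2 clause(s); 0 remain; assigned so far: [1, 2, 5]

Answer: 0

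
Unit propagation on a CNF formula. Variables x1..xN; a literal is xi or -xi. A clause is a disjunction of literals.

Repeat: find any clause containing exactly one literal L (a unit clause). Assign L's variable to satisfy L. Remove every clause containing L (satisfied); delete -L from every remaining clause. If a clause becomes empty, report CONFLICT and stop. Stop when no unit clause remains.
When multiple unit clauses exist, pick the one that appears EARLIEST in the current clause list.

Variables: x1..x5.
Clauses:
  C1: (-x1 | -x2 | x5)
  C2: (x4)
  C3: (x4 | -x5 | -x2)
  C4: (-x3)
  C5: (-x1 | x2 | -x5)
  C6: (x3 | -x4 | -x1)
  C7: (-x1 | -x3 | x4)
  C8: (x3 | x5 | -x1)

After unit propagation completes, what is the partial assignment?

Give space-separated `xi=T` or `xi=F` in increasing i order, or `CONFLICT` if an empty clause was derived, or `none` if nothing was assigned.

Answer: x1=F x3=F x4=T

Derivation:
unit clause [4] forces x4=T; simplify:
  drop -4 from [3, -4, -1] -> [3, -1]
  satisfied 3 clause(s); 5 remain; assigned so far: [4]
unit clause [-3] forces x3=F; simplify:
  drop 3 from [3, -1] -> [-1]
  drop 3 from [3, 5, -1] -> [5, -1]
  satisfied 1 clause(s); 4 remain; assigned so far: [3, 4]
unit clause [-1] forces x1=F; simplify:
  satisfied 4 clause(s); 0 remain; assigned so far: [1, 3, 4]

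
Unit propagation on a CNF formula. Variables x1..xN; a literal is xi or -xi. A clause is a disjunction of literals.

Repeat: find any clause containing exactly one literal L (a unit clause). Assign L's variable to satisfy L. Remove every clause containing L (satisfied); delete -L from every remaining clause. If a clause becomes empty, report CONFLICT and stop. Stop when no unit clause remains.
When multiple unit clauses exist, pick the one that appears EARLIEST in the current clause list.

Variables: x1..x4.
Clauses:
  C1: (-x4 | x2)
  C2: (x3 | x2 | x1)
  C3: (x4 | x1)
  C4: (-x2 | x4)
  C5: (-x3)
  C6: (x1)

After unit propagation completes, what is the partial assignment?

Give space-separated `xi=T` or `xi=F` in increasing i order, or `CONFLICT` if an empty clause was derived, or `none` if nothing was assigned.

unit clause [-3] forces x3=F; simplify:
  drop 3 from [3, 2, 1] -> [2, 1]
  satisfied 1 clause(s); 5 remain; assigned so far: [3]
unit clause [1] forces x1=T; simplify:
  satisfied 3 clause(s); 2 remain; assigned so far: [1, 3]

Answer: x1=T x3=F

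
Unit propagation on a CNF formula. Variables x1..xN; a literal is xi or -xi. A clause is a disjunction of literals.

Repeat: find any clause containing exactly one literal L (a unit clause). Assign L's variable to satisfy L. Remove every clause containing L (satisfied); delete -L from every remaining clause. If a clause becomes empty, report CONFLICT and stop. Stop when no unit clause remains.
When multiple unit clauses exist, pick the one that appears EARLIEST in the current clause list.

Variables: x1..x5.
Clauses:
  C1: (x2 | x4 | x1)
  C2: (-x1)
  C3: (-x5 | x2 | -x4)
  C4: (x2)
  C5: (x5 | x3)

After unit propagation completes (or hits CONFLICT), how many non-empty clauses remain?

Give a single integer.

unit clause [-1] forces x1=F; simplify:
  drop 1 from [2, 4, 1] -> [2, 4]
  satisfied 1 clause(s); 4 remain; assigned so far: [1]
unit clause [2] forces x2=T; simplify:
  satisfied 3 clause(s); 1 remain; assigned so far: [1, 2]

Answer: 1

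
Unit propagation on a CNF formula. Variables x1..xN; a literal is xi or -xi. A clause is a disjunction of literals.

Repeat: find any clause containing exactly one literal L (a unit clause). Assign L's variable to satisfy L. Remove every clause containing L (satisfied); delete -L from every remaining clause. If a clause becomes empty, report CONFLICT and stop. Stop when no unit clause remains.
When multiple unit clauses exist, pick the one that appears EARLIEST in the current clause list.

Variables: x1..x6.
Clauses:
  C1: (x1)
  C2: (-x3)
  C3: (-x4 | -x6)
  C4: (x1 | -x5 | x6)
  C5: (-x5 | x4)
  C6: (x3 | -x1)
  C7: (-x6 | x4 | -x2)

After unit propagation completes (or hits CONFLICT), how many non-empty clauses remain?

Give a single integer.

unit clause [1] forces x1=T; simplify:
  drop -1 from [3, -1] -> [3]
  satisfied 2 clause(s); 5 remain; assigned so far: [1]
unit clause [-3] forces x3=F; simplify:
  drop 3 from [3] -> [] (empty!)
  satisfied 1 clause(s); 4 remain; assigned so far: [1, 3]
CONFLICT (empty clause)

Answer: 3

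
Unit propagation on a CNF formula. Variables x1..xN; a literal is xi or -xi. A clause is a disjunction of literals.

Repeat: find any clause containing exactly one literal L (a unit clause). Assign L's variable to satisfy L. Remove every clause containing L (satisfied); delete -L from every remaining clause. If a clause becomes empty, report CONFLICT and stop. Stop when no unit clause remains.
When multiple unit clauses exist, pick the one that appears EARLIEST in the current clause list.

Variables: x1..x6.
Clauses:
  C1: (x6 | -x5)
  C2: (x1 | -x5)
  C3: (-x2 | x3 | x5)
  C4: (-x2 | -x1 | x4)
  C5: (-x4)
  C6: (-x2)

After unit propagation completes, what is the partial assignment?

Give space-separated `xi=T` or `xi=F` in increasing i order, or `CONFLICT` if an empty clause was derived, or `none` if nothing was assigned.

Answer: x2=F x4=F

Derivation:
unit clause [-4] forces x4=F; simplify:
  drop 4 from [-2, -1, 4] -> [-2, -1]
  satisfied 1 clause(s); 5 remain; assigned so far: [4]
unit clause [-2] forces x2=F; simplify:
  satisfied 3 clause(s); 2 remain; assigned so far: [2, 4]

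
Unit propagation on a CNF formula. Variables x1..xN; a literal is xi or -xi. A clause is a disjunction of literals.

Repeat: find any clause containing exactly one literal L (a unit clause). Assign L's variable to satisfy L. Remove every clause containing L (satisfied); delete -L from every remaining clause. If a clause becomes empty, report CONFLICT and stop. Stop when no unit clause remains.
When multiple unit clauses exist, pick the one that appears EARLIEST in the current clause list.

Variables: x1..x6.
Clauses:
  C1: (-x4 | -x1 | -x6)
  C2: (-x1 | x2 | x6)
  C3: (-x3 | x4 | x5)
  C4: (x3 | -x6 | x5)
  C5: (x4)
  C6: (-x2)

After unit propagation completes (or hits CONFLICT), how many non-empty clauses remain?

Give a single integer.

unit clause [4] forces x4=T; simplify:
  drop -4 from [-4, -1, -6] -> [-1, -6]
  satisfied 2 clause(s); 4 remain; assigned so far: [4]
unit clause [-2] forces x2=F; simplify:
  drop 2 from [-1, 2, 6] -> [-1, 6]
  satisfied 1 clause(s); 3 remain; assigned so far: [2, 4]

Answer: 3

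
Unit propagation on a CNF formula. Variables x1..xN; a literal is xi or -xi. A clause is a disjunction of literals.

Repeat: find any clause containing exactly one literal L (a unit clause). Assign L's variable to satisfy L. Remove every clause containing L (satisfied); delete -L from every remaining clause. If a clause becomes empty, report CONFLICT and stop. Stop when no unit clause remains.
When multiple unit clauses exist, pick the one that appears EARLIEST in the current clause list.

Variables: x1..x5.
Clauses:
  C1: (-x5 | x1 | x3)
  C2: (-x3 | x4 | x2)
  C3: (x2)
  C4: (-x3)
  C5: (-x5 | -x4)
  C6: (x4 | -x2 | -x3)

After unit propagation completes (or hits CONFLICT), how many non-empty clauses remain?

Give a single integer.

unit clause [2] forces x2=T; simplify:
  drop -2 from [4, -2, -3] -> [4, -3]
  satisfied 2 clause(s); 4 remain; assigned so far: [2]
unit clause [-3] forces x3=F; simplify:
  drop 3 from [-5, 1, 3] -> [-5, 1]
  satisfied 2 clause(s); 2 remain; assigned so far: [2, 3]

Answer: 2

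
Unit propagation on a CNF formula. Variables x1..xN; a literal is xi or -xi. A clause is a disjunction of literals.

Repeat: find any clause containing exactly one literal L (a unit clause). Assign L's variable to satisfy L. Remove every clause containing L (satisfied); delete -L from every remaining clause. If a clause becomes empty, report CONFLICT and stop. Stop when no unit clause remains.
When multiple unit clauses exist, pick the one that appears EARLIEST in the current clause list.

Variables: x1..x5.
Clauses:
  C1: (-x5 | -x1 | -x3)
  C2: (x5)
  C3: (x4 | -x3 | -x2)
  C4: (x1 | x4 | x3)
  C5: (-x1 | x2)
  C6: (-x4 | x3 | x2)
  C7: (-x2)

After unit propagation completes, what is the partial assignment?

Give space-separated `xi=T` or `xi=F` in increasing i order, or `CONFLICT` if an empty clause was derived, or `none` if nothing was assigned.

Answer: x1=F x2=F x5=T

Derivation:
unit clause [5] forces x5=T; simplify:
  drop -5 from [-5, -1, -3] -> [-1, -3]
  satisfied 1 clause(s); 6 remain; assigned so far: [5]
unit clause [-2] forces x2=F; simplify:
  drop 2 from [-1, 2] -> [-1]
  drop 2 from [-4, 3, 2] -> [-4, 3]
  satisfied 2 clause(s); 4 remain; assigned so far: [2, 5]
unit clause [-1] forces x1=F; simplify:
  drop 1 from [1, 4, 3] -> [4, 3]
  satisfied 2 clause(s); 2 remain; assigned so far: [1, 2, 5]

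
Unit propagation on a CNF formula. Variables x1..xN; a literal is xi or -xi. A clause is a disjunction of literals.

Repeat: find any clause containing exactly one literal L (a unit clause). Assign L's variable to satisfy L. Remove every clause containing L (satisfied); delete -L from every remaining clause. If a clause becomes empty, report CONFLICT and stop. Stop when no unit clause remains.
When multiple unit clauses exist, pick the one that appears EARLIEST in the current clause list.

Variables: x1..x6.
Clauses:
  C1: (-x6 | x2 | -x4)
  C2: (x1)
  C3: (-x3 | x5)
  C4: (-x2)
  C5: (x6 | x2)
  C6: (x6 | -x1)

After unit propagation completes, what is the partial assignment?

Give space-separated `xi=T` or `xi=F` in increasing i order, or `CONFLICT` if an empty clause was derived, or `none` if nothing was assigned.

unit clause [1] forces x1=T; simplify:
  drop -1 from [6, -1] -> [6]
  satisfied 1 clause(s); 5 remain; assigned so far: [1]
unit clause [-2] forces x2=F; simplify:
  drop 2 from [-6, 2, -4] -> [-6, -4]
  drop 2 from [6, 2] -> [6]
  satisfied 1 clause(s); 4 remain; assigned so far: [1, 2]
unit clause [6] forces x6=T; simplify:
  drop -6 from [-6, -4] -> [-4]
  satisfied 2 clause(s); 2 remain; assigned so far: [1, 2, 6]
unit clause [-4] forces x4=F; simplify:
  satisfied 1 clause(s); 1 remain; assigned so far: [1, 2, 4, 6]

Answer: x1=T x2=F x4=F x6=T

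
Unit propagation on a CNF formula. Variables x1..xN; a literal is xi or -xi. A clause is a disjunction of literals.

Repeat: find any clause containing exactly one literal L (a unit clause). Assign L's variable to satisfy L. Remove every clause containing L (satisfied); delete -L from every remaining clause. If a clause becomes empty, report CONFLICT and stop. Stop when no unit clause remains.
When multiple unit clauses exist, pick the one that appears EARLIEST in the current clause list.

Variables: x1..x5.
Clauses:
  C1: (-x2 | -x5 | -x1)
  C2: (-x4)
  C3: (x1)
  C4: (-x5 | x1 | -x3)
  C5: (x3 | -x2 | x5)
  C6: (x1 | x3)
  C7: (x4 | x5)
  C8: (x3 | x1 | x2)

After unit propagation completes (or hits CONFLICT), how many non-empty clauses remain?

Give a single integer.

unit clause [-4] forces x4=F; simplify:
  drop 4 from [4, 5] -> [5]
  satisfied 1 clause(s); 7 remain; assigned so far: [4]
unit clause [1] forces x1=T; simplify:
  drop -1 from [-2, -5, -1] -> [-2, -5]
  satisfied 4 clause(s); 3 remain; assigned so far: [1, 4]
unit clause [5] forces x5=T; simplify:
  drop -5 from [-2, -5] -> [-2]
  satisfied 2 clause(s); 1 remain; assigned so far: [1, 4, 5]
unit clause [-2] forces x2=F; simplify:
  satisfied 1 clause(s); 0 remain; assigned so far: [1, 2, 4, 5]

Answer: 0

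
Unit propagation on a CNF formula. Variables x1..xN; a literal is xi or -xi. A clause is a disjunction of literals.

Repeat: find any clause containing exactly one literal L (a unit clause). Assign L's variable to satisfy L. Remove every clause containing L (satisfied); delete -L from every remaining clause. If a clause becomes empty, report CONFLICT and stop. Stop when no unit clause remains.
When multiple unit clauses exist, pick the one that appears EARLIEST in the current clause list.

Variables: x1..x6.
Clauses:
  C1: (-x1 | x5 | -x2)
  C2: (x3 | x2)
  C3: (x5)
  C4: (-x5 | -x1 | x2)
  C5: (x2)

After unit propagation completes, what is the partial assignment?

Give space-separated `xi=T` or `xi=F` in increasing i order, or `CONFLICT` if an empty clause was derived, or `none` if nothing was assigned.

unit clause [5] forces x5=T; simplify:
  drop -5 from [-5, -1, 2] -> [-1, 2]
  satisfied 2 clause(s); 3 remain; assigned so far: [5]
unit clause [2] forces x2=T; simplify:
  satisfied 3 clause(s); 0 remain; assigned so far: [2, 5]

Answer: x2=T x5=T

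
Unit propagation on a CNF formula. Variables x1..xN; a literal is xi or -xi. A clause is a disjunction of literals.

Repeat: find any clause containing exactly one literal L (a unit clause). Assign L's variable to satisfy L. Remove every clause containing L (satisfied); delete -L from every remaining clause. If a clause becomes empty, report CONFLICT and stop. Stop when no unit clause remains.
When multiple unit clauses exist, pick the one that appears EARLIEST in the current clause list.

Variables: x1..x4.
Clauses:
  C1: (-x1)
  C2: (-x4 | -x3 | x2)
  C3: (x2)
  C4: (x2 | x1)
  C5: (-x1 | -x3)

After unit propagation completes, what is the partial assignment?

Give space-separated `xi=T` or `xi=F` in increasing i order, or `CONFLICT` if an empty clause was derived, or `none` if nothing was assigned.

Answer: x1=F x2=T

Derivation:
unit clause [-1] forces x1=F; simplify:
  drop 1 from [2, 1] -> [2]
  satisfied 2 clause(s); 3 remain; assigned so far: [1]
unit clause [2] forces x2=T; simplify:
  satisfied 3 clause(s); 0 remain; assigned so far: [1, 2]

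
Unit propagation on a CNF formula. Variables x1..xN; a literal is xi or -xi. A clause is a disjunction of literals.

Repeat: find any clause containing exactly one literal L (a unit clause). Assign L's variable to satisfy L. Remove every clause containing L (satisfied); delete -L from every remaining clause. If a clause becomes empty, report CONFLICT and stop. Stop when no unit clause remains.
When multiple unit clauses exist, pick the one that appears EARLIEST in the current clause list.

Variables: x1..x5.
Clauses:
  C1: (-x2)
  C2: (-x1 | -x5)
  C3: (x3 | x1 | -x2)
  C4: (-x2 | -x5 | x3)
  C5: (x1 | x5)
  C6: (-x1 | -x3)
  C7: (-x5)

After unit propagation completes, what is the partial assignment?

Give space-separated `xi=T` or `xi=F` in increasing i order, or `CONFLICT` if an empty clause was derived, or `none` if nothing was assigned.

Answer: x1=T x2=F x3=F x5=F

Derivation:
unit clause [-2] forces x2=F; simplify:
  satisfied 3 clause(s); 4 remain; assigned so far: [2]
unit clause [-5] forces x5=F; simplify:
  drop 5 from [1, 5] -> [1]
  satisfied 2 clause(s); 2 remain; assigned so far: [2, 5]
unit clause [1] forces x1=T; simplify:
  drop -1 from [-1, -3] -> [-3]
  satisfied 1 clause(s); 1 remain; assigned so far: [1, 2, 5]
unit clause [-3] forces x3=F; simplify:
  satisfied 1 clause(s); 0 remain; assigned so far: [1, 2, 3, 5]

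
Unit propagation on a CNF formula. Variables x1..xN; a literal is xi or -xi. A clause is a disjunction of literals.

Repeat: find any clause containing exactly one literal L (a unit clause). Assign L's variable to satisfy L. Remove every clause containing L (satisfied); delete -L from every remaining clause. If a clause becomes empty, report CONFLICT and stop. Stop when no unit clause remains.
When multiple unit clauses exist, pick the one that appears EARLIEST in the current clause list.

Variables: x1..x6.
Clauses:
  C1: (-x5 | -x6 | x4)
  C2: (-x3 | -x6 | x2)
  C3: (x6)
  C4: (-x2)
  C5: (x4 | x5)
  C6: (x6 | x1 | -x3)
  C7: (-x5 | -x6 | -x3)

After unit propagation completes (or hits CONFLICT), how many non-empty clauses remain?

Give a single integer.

Answer: 2

Derivation:
unit clause [6] forces x6=T; simplify:
  drop -6 from [-5, -6, 4] -> [-5, 4]
  drop -6 from [-3, -6, 2] -> [-3, 2]
  drop -6 from [-5, -6, -3] -> [-5, -3]
  satisfied 2 clause(s); 5 remain; assigned so far: [6]
unit clause [-2] forces x2=F; simplify:
  drop 2 from [-3, 2] -> [-3]
  satisfied 1 clause(s); 4 remain; assigned so far: [2, 6]
unit clause [-3] forces x3=F; simplify:
  satisfied 2 clause(s); 2 remain; assigned so far: [2, 3, 6]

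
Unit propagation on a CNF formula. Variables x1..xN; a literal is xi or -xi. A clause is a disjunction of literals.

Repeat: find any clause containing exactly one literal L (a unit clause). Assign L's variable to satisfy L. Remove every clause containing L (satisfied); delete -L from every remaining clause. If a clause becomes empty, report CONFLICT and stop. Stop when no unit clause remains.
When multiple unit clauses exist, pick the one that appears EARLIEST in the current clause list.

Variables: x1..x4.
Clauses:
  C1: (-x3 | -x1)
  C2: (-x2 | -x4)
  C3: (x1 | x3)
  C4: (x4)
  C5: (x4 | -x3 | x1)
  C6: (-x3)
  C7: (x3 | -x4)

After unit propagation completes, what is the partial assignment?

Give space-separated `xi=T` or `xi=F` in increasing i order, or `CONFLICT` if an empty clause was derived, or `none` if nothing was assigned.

unit clause [4] forces x4=T; simplify:
  drop -4 from [-2, -4] -> [-2]
  drop -4 from [3, -4] -> [3]
  satisfied 2 clause(s); 5 remain; assigned so far: [4]
unit clause [-2] forces x2=F; simplify:
  satisfied 1 clause(s); 4 remain; assigned so far: [2, 4]
unit clause [-3] forces x3=F; simplify:
  drop 3 from [1, 3] -> [1]
  drop 3 from [3] -> [] (empty!)
  satisfied 2 clause(s); 2 remain; assigned so far: [2, 3, 4]
CONFLICT (empty clause)

Answer: CONFLICT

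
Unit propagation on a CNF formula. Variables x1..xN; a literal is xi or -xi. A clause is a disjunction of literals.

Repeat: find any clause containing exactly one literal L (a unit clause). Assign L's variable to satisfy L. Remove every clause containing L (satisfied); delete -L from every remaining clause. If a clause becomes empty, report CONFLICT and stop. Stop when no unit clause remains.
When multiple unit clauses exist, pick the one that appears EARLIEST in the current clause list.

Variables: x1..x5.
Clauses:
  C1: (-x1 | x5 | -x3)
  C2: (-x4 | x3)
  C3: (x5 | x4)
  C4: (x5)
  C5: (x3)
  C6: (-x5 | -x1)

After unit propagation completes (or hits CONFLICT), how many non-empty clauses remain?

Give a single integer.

Answer: 0

Derivation:
unit clause [5] forces x5=T; simplify:
  drop -5 from [-5, -1] -> [-1]
  satisfied 3 clause(s); 3 remain; assigned so far: [5]
unit clause [3] forces x3=T; simplify:
  satisfied 2 clause(s); 1 remain; assigned so far: [3, 5]
unit clause [-1] forces x1=F; simplify:
  satisfied 1 clause(s); 0 remain; assigned so far: [1, 3, 5]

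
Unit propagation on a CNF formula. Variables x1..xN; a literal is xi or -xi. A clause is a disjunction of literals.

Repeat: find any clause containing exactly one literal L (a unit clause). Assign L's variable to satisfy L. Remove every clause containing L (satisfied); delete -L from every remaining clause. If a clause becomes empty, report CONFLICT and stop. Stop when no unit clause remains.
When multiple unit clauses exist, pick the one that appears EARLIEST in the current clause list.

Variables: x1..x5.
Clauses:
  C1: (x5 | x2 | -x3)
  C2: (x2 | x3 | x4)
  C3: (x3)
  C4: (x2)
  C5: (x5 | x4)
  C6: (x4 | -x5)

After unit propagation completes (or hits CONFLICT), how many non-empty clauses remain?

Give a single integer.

unit clause [3] forces x3=T; simplify:
  drop -3 from [5, 2, -3] -> [5, 2]
  satisfied 2 clause(s); 4 remain; assigned so far: [3]
unit clause [2] forces x2=T; simplify:
  satisfied 2 clause(s); 2 remain; assigned so far: [2, 3]

Answer: 2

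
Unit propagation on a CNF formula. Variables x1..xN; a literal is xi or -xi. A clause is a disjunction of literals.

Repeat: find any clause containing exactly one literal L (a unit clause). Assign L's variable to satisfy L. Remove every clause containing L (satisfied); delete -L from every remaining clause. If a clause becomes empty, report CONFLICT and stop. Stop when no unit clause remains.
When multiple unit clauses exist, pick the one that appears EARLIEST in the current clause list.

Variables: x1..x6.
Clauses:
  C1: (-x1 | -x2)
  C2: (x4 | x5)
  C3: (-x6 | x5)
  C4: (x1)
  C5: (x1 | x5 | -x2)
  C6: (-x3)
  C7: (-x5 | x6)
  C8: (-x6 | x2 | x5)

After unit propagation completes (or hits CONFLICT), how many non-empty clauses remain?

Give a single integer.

unit clause [1] forces x1=T; simplify:
  drop -1 from [-1, -2] -> [-2]
  satisfied 2 clause(s); 6 remain; assigned so far: [1]
unit clause [-2] forces x2=F; simplify:
  drop 2 from [-6, 2, 5] -> [-6, 5]
  satisfied 1 clause(s); 5 remain; assigned so far: [1, 2]
unit clause [-3] forces x3=F; simplify:
  satisfied 1 clause(s); 4 remain; assigned so far: [1, 2, 3]

Answer: 4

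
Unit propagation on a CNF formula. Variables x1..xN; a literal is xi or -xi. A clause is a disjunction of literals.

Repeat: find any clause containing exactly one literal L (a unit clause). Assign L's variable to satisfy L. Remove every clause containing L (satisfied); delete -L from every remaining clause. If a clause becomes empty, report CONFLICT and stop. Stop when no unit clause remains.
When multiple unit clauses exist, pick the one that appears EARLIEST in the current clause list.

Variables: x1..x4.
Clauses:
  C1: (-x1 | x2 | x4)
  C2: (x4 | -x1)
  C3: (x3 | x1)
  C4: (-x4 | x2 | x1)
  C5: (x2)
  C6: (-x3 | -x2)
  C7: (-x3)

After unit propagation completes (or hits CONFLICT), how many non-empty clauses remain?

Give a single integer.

unit clause [2] forces x2=T; simplify:
  drop -2 from [-3, -2] -> [-3]
  satisfied 3 clause(s); 4 remain; assigned so far: [2]
unit clause [-3] forces x3=F; simplify:
  drop 3 from [3, 1] -> [1]
  satisfied 2 clause(s); 2 remain; assigned so far: [2, 3]
unit clause [1] forces x1=T; simplify:
  drop -1 from [4, -1] -> [4]
  satisfied 1 clause(s); 1 remain; assigned so far: [1, 2, 3]
unit clause [4] forces x4=T; simplify:
  satisfied 1 clause(s); 0 remain; assigned so far: [1, 2, 3, 4]

Answer: 0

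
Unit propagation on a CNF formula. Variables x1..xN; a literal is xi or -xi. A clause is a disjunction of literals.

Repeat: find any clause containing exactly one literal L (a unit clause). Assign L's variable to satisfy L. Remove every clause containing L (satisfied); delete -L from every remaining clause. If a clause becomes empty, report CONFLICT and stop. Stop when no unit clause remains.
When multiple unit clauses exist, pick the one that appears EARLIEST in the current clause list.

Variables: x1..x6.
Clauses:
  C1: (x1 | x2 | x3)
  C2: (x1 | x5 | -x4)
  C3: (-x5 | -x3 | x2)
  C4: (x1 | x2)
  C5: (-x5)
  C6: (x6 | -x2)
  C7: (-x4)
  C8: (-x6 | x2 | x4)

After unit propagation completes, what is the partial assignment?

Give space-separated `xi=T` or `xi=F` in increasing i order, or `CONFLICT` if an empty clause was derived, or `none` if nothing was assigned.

unit clause [-5] forces x5=F; simplify:
  drop 5 from [1, 5, -4] -> [1, -4]
  satisfied 2 clause(s); 6 remain; assigned so far: [5]
unit clause [-4] forces x4=F; simplify:
  drop 4 from [-6, 2, 4] -> [-6, 2]
  satisfied 2 clause(s); 4 remain; assigned so far: [4, 5]

Answer: x4=F x5=F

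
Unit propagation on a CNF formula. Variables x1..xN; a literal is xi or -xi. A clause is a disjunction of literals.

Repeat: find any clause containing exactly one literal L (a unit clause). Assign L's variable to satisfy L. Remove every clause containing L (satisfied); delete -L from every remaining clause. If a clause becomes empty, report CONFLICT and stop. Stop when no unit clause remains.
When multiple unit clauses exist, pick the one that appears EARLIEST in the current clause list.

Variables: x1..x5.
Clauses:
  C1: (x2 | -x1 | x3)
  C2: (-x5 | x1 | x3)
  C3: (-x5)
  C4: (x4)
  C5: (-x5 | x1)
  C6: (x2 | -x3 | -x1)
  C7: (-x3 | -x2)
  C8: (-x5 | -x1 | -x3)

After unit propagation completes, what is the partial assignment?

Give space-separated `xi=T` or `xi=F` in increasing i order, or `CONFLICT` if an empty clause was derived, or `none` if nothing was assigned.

unit clause [-5] forces x5=F; simplify:
  satisfied 4 clause(s); 4 remain; assigned so far: [5]
unit clause [4] forces x4=T; simplify:
  satisfied 1 clause(s); 3 remain; assigned so far: [4, 5]

Answer: x4=T x5=F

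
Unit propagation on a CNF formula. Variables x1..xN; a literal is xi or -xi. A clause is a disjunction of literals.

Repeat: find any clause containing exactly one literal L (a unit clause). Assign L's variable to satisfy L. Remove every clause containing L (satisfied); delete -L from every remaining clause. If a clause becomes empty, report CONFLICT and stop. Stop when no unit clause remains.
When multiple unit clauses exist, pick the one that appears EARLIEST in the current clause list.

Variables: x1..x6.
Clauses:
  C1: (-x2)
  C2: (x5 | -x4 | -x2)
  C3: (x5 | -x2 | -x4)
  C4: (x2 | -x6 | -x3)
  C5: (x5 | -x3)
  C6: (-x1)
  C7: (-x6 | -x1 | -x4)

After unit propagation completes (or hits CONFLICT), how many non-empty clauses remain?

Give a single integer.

Answer: 2

Derivation:
unit clause [-2] forces x2=F; simplify:
  drop 2 from [2, -6, -3] -> [-6, -3]
  satisfied 3 clause(s); 4 remain; assigned so far: [2]
unit clause [-1] forces x1=F; simplify:
  satisfied 2 clause(s); 2 remain; assigned so far: [1, 2]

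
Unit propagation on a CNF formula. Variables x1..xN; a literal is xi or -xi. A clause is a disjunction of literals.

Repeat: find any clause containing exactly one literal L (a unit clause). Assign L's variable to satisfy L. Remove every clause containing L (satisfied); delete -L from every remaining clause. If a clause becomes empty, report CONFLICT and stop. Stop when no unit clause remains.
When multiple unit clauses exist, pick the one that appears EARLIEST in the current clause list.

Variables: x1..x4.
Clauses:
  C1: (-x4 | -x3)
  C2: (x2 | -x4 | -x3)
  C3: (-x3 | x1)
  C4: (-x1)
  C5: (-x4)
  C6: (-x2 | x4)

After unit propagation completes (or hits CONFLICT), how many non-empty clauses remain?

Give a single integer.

Answer: 0

Derivation:
unit clause [-1] forces x1=F; simplify:
  drop 1 from [-3, 1] -> [-3]
  satisfied 1 clause(s); 5 remain; assigned so far: [1]
unit clause [-3] forces x3=F; simplify:
  satisfied 3 clause(s); 2 remain; assigned so far: [1, 3]
unit clause [-4] forces x4=F; simplify:
  drop 4 from [-2, 4] -> [-2]
  satisfied 1 clause(s); 1 remain; assigned so far: [1, 3, 4]
unit clause [-2] forces x2=F; simplify:
  satisfied 1 clause(s); 0 remain; assigned so far: [1, 2, 3, 4]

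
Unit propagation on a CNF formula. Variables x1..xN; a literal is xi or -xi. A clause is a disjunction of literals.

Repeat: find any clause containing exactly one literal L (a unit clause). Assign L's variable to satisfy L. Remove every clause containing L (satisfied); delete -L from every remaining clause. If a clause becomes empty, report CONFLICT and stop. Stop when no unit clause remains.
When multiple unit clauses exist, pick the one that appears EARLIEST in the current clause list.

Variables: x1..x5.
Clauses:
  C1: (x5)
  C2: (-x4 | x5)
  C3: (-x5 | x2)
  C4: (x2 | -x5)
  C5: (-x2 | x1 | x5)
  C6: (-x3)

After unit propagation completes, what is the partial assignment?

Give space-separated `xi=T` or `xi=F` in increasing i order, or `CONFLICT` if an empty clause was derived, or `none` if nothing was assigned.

unit clause [5] forces x5=T; simplify:
  drop -5 from [-5, 2] -> [2]
  drop -5 from [2, -5] -> [2]
  satisfied 3 clause(s); 3 remain; assigned so far: [5]
unit clause [2] forces x2=T; simplify:
  satisfied 2 clause(s); 1 remain; assigned so far: [2, 5]
unit clause [-3] forces x3=F; simplify:
  satisfied 1 clause(s); 0 remain; assigned so far: [2, 3, 5]

Answer: x2=T x3=F x5=T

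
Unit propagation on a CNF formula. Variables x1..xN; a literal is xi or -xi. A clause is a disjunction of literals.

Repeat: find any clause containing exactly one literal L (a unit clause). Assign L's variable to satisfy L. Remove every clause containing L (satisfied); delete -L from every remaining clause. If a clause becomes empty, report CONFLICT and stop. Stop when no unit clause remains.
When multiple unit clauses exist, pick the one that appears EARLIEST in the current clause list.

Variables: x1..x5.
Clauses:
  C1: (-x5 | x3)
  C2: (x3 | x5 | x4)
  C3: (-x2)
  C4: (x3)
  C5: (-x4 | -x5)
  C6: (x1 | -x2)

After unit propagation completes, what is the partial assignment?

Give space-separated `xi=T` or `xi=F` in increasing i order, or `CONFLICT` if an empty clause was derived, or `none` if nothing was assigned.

unit clause [-2] forces x2=F; simplify:
  satisfied 2 clause(s); 4 remain; assigned so far: [2]
unit clause [3] forces x3=T; simplify:
  satisfied 3 clause(s); 1 remain; assigned so far: [2, 3]

Answer: x2=F x3=T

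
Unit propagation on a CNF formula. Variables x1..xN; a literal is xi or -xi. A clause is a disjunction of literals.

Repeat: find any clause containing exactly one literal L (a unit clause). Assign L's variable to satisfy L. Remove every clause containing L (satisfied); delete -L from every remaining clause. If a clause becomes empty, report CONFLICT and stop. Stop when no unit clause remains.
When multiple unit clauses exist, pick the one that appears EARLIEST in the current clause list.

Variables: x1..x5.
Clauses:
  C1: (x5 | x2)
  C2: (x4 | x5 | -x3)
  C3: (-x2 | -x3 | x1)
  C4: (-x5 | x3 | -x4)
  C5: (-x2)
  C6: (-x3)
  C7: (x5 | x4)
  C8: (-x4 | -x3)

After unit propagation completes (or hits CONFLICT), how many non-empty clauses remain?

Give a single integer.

Answer: 0

Derivation:
unit clause [-2] forces x2=F; simplify:
  drop 2 from [5, 2] -> [5]
  satisfied 2 clause(s); 6 remain; assigned so far: [2]
unit clause [5] forces x5=T; simplify:
  drop -5 from [-5, 3, -4] -> [3, -4]
  satisfied 3 clause(s); 3 remain; assigned so far: [2, 5]
unit clause [-3] forces x3=F; simplify:
  drop 3 from [3, -4] -> [-4]
  satisfied 2 clause(s); 1 remain; assigned so far: [2, 3, 5]
unit clause [-4] forces x4=F; simplify:
  satisfied 1 clause(s); 0 remain; assigned so far: [2, 3, 4, 5]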